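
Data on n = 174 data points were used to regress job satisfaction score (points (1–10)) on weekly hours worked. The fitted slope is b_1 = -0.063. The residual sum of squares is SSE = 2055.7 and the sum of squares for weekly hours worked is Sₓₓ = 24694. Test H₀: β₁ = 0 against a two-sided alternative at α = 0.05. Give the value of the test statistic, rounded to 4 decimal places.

MSE = SSE/(n − 2) = 2055.7/172 = 11.9517.
SE(b_1) = √(MSE/Sₓₓ) = √(11.9517/24694) = 0.0219999.
t = -0.063 / 0.0219999 = -2.8637.
df = n − 2 = 172.
Two-sided p ≈ 0.0047, which is < 0.05, so reject H₀.
There is evidence that weekly hours worked is associated with job satisfaction score.

t = -2.8637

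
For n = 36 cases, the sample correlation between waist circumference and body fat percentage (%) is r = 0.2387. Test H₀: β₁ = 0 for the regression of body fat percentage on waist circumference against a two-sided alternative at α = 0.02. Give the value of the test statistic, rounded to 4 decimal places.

t = r·√(n − 2)/√(1 − r²) = 0.2387·√34/√0.943022 = 1.4333.
df = n − 2 = 34.
Two-sided p ≈ 0.1609, which is ≥ 0.02, so fail to reject H₀.
The data do not give significant evidence of a linear association between waist circumference and body fat percentage.

t = 1.4333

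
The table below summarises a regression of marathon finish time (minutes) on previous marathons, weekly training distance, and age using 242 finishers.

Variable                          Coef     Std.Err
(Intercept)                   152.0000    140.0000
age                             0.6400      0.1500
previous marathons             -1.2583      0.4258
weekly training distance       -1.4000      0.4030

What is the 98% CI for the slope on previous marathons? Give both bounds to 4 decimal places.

Read off: b = -1.2583, SE = 0.4258 for previous marathons.
df = n − k − 1 = 242 − 3 − 1 = 238.
t* = t_{0.01, 238} = 2.342118.
Margin = t* × SE = 2.342118 × 0.4258 = 0.997274.
CI: -1.2583 ± 0.997274 → (-2.2556, -0.2610).

(-2.2556, -0.2610)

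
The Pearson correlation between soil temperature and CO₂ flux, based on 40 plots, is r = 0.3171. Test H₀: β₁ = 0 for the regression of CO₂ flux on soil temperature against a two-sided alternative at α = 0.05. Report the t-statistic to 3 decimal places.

t = 2.061

t = r·√(n − 2)/√(1 − r²) = 0.3171·√38/√0.899448 = 2.061.
df = n − 2 = 38.
Two-sided p ≈ 0.0462, which is < 0.05, so reject H₀.
There is evidence of a linear association between soil temperature and CO₂ flux.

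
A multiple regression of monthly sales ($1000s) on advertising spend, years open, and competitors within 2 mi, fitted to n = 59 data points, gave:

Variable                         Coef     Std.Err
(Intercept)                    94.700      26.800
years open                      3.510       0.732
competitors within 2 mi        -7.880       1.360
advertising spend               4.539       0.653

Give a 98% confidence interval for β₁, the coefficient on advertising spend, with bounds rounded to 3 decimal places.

Read off: b = 4.539, SE = 0.653 for advertising spend.
df = n − k − 1 = 59 − 3 − 1 = 55.
t* = t_{0.01, 55} = 2.396081.
Margin = t* × SE = 2.396081 × 0.653 = 1.56464.
CI: 4.539 ± 1.56464 → (2.974, 6.104).

(2.974, 6.104)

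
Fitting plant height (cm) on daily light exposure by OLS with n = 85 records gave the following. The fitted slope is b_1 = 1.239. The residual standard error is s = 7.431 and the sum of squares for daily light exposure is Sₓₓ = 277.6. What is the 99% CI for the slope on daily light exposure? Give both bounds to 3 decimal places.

(0.063, 2.415)

SE(b_1) = s/√Sₓₓ = 7.431/√277.6 = 0.446003.
df = n − 2 = 83.
t* = t_{0.005, 83} = 2.636369.
Margin = t* × SE = 2.636369 × 0.446003 = 1.17583.
CI: 1.239 ± 1.17583 → (0.063, 2.415).
With 99% confidence, each one-unit increase in daily light exposure is associated with a change of between 0.063 and 2.415 cm in plant height.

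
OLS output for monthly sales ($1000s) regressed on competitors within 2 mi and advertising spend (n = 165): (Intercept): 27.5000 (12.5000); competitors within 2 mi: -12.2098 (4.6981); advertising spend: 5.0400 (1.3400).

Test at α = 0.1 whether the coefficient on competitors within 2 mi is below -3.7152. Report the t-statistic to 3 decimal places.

t = -1.808

Read off: b = -12.2098, SE = 4.6981 for competitors within 2 mi.
H₀: β₁ = -3.7152 vs H₁: β₁ < -3.7152.
t = (-12.2098 − (-3.7152)) / 4.6981 = -1.808.
df = n − k − 1 = 165 − 2 − 1 = 162.
One-sided p ≈ 0.0362, which is < 0.1, so reject H₀.
There is evidence that the true slope on competitors within 2 mi is below -3.7152 $1000s per unit, holding the other predictors fixed.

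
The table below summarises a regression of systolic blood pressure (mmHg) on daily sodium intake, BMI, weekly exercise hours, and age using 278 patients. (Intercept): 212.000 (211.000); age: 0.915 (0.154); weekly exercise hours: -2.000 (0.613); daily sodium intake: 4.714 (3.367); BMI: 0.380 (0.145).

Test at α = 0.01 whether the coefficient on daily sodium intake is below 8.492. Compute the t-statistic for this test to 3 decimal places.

Read off: b = 4.714, SE = 3.367 for daily sodium intake.
H₀: β₁ = 8.492 vs H₁: β₁ < 8.492.
t = (4.714 − 8.492) / 3.367 = -1.122.
df = n − k − 1 = 278 − 4 − 1 = 273.
One-sided p ≈ 0.1314, which is ≥ 0.01, so fail to reject H₀.
The data do not give significant evidence that the true slope on daily sodium intake is below 8.492 mmHg per unit, holding the other predictors fixed.

t = -1.122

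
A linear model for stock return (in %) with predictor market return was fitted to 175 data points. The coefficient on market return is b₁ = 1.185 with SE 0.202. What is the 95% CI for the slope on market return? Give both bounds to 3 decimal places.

(0.786, 1.584)

df = n − 2 = 175 − 2 = 173.
t* = t_{0.025, 173} = 1.973771.
Margin = t* × SE = 1.973771 × 0.202 = 0.39870.
CI: 1.185 ± 0.39870 → (0.786, 1.584).
With 95% confidence, each one-unit increase in market return is associated with a change of between 0.786 and 1.584 % in stock return.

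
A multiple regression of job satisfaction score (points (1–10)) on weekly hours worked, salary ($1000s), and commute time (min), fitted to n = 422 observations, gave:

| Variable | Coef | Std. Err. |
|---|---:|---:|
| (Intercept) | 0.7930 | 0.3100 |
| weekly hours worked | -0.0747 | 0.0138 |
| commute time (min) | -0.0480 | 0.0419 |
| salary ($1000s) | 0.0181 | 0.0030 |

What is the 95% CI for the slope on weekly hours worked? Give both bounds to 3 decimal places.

Read off: b = -0.0747, SE = 0.0138 for weekly hours worked.
df = n − k − 1 = 422 − 3 − 1 = 418.
t* = t_{0.025, 418} = 1.965655.
Margin = t* × SE = 1.965655 × 0.0138 = 0.02713.
CI: -0.0747 ± 0.02713 → (-0.102, -0.048).

(-0.102, -0.048)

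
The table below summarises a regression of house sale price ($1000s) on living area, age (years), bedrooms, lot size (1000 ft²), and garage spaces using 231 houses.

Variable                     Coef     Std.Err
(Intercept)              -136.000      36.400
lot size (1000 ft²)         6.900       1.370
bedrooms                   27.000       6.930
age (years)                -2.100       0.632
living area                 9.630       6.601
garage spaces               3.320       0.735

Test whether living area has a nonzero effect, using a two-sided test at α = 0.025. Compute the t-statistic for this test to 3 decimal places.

t = 1.459

Read off: b = 9.630, SE = 6.601 for living area.
H₀: β₁ = 0 vs H₁: β₁ ≠ 0.
t = 9.630 / 6.601 = 1.459.
df = n − k − 1 = 231 − 5 − 1 = 225.
Two-sided p ≈ 0.1460, which is ≥ 0.025, so fail to reject H₀.
The data do not give significant evidence of an association between living area and house sale price, after adjusting for the other predictors.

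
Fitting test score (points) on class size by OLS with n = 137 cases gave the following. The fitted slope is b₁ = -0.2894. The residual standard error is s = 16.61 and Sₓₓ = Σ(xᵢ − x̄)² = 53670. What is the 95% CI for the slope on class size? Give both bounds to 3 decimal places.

(-0.431, -0.148)

SE(b₁) = s/√Sₓₓ = 16.61/√53670 = 0.0716975.
df = n − 2 = 135.
t* = t_{0.025, 135} = 1.977692.
Margin = t* × SE = 1.977692 × 0.0716975 = 0.14180.
CI: -0.2894 ± 0.14180 → (-0.431, -0.148).
With 95% confidence, each one-unit increase in class size is associated with a change of between -0.431 and -0.148 points in test score.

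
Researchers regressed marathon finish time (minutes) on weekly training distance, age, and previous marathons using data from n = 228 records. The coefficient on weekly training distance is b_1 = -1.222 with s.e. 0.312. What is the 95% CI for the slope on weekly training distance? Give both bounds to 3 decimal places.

df = n − k − 1 = 228 − 3 − 1 = 224.
t* = t_{0.025, 224} = 1.970611.
Margin = t* × SE = 1.970611 × 0.312 = 0.61483.
CI: -1.222 ± 0.61483 → (-1.837, -0.607).
With 95% confidence, each one-unit increase in weekly training distance is associated with a change of between -1.837 and -0.607 minutes in marathon finish time, holding the other predictors fixed.

(-1.837, -0.607)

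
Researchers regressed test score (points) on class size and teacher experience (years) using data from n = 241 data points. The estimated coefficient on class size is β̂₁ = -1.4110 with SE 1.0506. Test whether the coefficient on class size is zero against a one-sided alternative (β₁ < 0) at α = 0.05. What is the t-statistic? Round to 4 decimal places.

t = -1.3430

H₀: β₁ = 0 vs H₁: β₁ < 0.
t = (β̂₁ − β₁⁰)/SE = -1.4110 / 1.0506 = -1.3430.
df = n − k − 1 = 241 − 2 − 1 = 238.
One-sided p ≈ 0.0903, which is ≥ 0.05, so fail to reject H₀.
The data do not give significant evidence that the true slope on class size is negative, holding the other predictors fixed.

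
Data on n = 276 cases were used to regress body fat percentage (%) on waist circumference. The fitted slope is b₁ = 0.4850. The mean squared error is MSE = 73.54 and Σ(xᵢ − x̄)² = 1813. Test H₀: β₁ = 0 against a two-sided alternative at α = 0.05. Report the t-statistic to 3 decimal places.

t = 2.408

SE(b₁) = √(MSE/Sₓₓ) = √(73.54/1813) = 0.201402.
t = 0.4850 / 0.201402 = 2.408.
df = n − 2 = 274.
Two-sided p ≈ 0.0167, which is < 0.05, so reject H₀.
There is evidence that waist circumference is associated with body fat percentage.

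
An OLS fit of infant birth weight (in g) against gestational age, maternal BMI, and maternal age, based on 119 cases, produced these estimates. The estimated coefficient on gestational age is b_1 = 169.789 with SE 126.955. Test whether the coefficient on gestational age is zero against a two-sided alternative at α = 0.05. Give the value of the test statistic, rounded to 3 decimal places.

H₀: β₁ = 0 vs H₁: β₁ ≠ 0.
t = (b_1 − β₁⁰)/SE = 169.789 / 126.955 = 1.337.
df = n − k − 1 = 119 − 3 − 1 = 115.
Two-sided p ≈ 0.1837, which is ≥ 0.05, so fail to reject H₀.
The data do not give significant evidence of an association between gestational age and infant birth weight, after adjusting for the other predictors.

t = 1.337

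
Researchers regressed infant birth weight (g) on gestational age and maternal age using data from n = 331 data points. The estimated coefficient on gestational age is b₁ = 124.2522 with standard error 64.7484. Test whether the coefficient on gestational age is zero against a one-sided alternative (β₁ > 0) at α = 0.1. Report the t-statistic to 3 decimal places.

t = 1.919

H₀: β₁ = 0 vs H₁: β₁ > 0.
t = (b₁ − β₁⁰)/SE = 124.2522 / 64.7484 = 1.919.
df = n − k − 1 = 331 − 2 − 1 = 328.
One-sided p ≈ 0.0279, which is < 0.1, so reject H₀.
There is evidence that the true slope on gestational age is positive, holding the other predictors fixed.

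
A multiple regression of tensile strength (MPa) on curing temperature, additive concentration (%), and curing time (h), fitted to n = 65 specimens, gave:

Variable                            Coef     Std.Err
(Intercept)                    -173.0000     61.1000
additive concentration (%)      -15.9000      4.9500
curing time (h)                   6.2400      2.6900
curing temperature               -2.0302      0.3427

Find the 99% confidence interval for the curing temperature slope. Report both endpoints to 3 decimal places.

(-2.941, -1.119)

Read off: b = -2.0302, SE = 0.3427 for curing temperature.
df = n − k − 1 = 65 − 3 − 1 = 61.
t* = t_{0.005, 61} = 2.658857.
Margin = t* × SE = 2.658857 × 0.3427 = 0.91119.
CI: -2.0302 ± 0.91119 → (-2.941, -1.119).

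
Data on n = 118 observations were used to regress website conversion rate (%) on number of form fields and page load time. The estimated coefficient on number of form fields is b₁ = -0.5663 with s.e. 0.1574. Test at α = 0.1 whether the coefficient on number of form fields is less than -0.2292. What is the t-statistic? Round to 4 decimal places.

t = -2.1417

H₀: β₁ = -0.2292 vs H₁: β₁ < -0.2292.
t = (b₁ − β₁⁰)/SE = (-0.5663 − (-0.2292)) / 0.1574 = -2.1417.
df = n − k − 1 = 118 − 2 − 1 = 115.
One-sided p ≈ 0.0172, which is < 0.1, so reject H₀.
There is evidence that the true slope on number of form fields is below -0.2292 % per unit, holding the other predictors fixed.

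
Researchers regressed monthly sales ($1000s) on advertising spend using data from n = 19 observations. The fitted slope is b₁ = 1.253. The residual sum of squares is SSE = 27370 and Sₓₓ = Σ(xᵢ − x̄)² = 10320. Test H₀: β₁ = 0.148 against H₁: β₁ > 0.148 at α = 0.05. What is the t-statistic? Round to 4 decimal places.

MSE = SSE/(n − 2) = 27370/17 = 1610.
SE(b₁) = √(MSE/Sₓₓ) = √(1610/10320) = 0.394978.
t = (1.253 − 0.148) / 0.394978 = 2.7976.
df = n − 2 = 17.
One-sided p ≈ 0.0062, which is < 0.05, so reject H₀.
There is evidence that the true slope on advertising spend exceeds 0.148 $1000s per unit.

t = 2.7976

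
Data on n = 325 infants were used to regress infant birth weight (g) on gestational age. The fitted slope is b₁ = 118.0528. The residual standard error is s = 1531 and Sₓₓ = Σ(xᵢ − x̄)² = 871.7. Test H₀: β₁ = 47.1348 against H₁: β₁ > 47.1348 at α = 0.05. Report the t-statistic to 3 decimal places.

SE(b₁) = s/√Sₓₓ = 1531/√871.7 = 51.8551.
t = (118.0528 − 47.1348) / 51.8551 = 1.368.
df = n − 2 = 323.
One-sided p ≈ 0.0862, which is ≥ 0.05, so fail to reject H₀.
The data do not give significant evidence that the true slope on gestational age exceeds 47.1348 g per unit.

t = 1.368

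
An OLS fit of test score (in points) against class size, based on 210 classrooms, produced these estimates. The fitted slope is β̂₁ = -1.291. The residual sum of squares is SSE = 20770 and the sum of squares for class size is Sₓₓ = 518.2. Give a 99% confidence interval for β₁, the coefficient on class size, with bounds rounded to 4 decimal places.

(-2.4322, -0.1498)

MSE = SSE/(n − 2) = 20770/208 = 99.8558.
SE(β̂₁) = √(MSE/Sₓₓ) = √(99.8558/518.2) = 0.438973.
df = n − 2 = 208.
t* = t_{0.005, 208} = 2.599672.
Margin = t* × SE = 2.599672 × 0.438973 = 1.141186.
CI: -1.291 ± 1.141186 → (-2.4322, -0.1498).
With 99% confidence, each one-unit increase in class size is associated with a change of between -2.4322 and -0.1498 points in test score.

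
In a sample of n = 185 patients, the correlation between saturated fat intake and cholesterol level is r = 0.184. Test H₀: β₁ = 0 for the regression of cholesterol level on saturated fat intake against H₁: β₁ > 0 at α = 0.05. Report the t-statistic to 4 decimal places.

t = 2.5323

t = r·√(n − 2)/√(1 − r²) = 0.184·√183/√0.966144 = 2.5323.
df = n − 2 = 183.
One-sided p ≈ 0.0061, which is < 0.05, so reject H₀.
There is evidence of a linear association between saturated fat intake and cholesterol level.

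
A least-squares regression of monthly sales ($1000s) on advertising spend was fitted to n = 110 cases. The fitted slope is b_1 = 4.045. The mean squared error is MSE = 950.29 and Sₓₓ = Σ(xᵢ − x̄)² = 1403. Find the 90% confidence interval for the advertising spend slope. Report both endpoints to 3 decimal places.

SE(b_1) = √(MSE/Sₓₓ) = √(950.29/1403) = 0.822999.
df = n − 2 = 108.
t* = t_{0.05, 108} = 1.659085.
Margin = t* × SE = 1.659085 × 0.822999 = 1.36543.
CI: 4.045 ± 1.36543 → (2.680, 5.410).
With 90% confidence, each one-unit increase in advertising spend is associated with a change of between 2.680 and 5.410 $1000s in monthly sales.

(2.680, 5.410)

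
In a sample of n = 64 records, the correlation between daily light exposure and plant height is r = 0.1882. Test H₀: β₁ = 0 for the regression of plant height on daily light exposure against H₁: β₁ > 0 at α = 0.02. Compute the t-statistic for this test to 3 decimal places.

t = r·√(n − 2)/√(1 − r²) = 0.1882·√62/√0.964581 = 1.509.
df = n − 2 = 62.
One-sided p ≈ 0.0682, which is ≥ 0.02, so fail to reject H₀.
The data do not give significant evidence of a linear association between daily light exposure and plant height.

t = 1.509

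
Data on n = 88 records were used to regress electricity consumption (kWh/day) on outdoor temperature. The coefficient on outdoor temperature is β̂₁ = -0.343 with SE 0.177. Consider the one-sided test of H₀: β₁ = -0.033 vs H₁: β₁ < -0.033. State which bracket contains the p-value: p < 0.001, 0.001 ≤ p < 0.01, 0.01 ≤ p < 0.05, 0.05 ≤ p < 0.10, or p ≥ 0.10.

0.01 ≤ p < 0.05

t = (-0.343 − (-0.033)) / 0.177 = -1.751.
df = n − 2 = 88 − 2 = 86.
One-sided p = P(T_{86} < t) ≈ 0.0417.
So 0.01 ≤ p < 0.05.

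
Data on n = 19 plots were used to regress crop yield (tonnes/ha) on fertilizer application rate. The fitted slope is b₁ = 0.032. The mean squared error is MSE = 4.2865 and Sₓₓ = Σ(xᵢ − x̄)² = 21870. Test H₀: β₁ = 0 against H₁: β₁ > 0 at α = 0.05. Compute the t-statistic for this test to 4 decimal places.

t = 2.2857

SE(b₁) = √(MSE/Sₓₓ) = √(4.2865/21870) = 0.014.
t = 0.032 / 0.014 = 2.2857.
df = n − 2 = 17.
One-sided p ≈ 0.0177, which is < 0.05, so reject H₀.
There is evidence that the true slope on fertilizer application rate is positive.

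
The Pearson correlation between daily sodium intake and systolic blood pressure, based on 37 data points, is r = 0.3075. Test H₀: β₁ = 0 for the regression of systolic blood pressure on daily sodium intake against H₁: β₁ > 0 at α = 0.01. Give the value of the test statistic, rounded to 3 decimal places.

t = 1.912

t = r·√(n − 2)/√(1 − r²) = 0.3075·√35/√0.905444 = 1.912.
df = n − 2 = 35.
One-sided p ≈ 0.0321, which is ≥ 0.01, so fail to reject H₀.
The data do not give significant evidence of a linear association between daily sodium intake and systolic blood pressure.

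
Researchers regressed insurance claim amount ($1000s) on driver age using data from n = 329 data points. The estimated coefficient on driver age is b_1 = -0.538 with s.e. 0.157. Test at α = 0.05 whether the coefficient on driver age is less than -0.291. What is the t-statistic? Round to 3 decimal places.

t = -1.573

H₀: β₁ = -0.291 vs H₁: β₁ < -0.291.
t = (b_1 − β₁⁰)/SE = (-0.538 − (-0.291)) / 0.157 = -1.573.
df = n − 2 = 329 − 2 = 327.
One-sided p ≈ 0.0583, which is ≥ 0.05, so fail to reject H₀.
The data do not give significant evidence that the true slope on driver age is below -0.291 $1000s per unit.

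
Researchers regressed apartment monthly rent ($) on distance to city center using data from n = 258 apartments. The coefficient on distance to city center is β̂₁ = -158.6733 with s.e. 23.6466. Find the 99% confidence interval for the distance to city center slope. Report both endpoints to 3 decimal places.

df = n − 2 = 258 − 2 = 256.
t* = t_{0.005, 256} = 2.59517.
Margin = t* × SE = 2.59517 × 23.6466 = 61.36695.
CI: -158.6733 ± 61.36695 → (-220.040, -97.306).
With 99% confidence, each one-unit increase in distance to city center is associated with a change of between -220.040 and -97.306 $ in apartment monthly rent.

(-220.040, -97.306)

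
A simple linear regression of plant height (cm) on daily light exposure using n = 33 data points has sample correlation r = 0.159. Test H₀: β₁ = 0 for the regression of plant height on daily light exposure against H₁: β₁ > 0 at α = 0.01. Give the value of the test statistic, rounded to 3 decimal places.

t = r·√(n − 2)/√(1 − r²) = 0.159·√31/√0.974719 = 0.897.
df = n − 2 = 31.
One-sided p ≈ 0.1884, which is ≥ 0.01, so fail to reject H₀.
The data do not give significant evidence of a linear association between daily light exposure and plant height.

t = 0.897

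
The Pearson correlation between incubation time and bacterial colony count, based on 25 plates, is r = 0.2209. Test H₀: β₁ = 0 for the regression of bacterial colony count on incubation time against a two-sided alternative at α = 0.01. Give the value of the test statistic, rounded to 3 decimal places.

t = 1.086

t = r·√(n − 2)/√(1 − r²) = 0.2209·√23/√0.951203 = 1.086.
df = n − 2 = 23.
Two-sided p ≈ 0.2886, which is ≥ 0.01, so fail to reject H₀.
The data do not give significant evidence of a linear association between incubation time and bacterial colony count.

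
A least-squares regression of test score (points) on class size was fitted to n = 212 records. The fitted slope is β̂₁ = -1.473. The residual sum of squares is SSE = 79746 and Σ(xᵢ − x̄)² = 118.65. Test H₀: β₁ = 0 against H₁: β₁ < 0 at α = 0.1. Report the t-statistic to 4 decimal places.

t = -0.8234

MSE = SSE/(n − 2) = 79746/210 = 379.743.
SE(β̂₁) = √(MSE/Sₓₓ) = √(379.743/118.65) = 1.789.
t = -1.473 / 1.789 = -0.8234.
df = n − 2 = 210.
One-sided p ≈ 0.2056, which is ≥ 0.1, so fail to reject H₀.
The data do not give significant evidence that the true slope on class size is negative.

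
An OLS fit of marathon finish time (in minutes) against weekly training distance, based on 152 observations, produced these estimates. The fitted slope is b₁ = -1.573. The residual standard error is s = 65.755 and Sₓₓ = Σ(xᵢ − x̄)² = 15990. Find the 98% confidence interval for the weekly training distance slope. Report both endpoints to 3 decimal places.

SE(b₁) = s/√Sₓₓ = 65.755/√15990 = 0.520001.
df = n − 2 = 150.
t* = t_{0.01, 150} = 2.351465.
Margin = t* × SE = 2.351465 × 0.520001 = 1.22276.
CI: -1.573 ± 1.22276 → (-2.796, -0.350).
With 98% confidence, each one-unit increase in weekly training distance is associated with a change of between -2.796 and -0.350 minutes in marathon finish time.

(-2.796, -0.350)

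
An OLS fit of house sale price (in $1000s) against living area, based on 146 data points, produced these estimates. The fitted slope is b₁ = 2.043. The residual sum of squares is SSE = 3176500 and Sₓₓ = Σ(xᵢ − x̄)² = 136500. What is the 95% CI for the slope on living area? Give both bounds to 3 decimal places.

(1.248, 2.838)

MSE = SSE/(n − 2) = 3176500/144 = 22059.
SE(b₁) = √(MSE/Sₓₓ) = √(22059/136500) = 0.402001.
df = n − 2 = 144.
t* = t_{0.025, 144} = 1.976575.
Margin = t* × SE = 1.976575 × 0.402001 = 0.79458.
CI: 2.043 ± 0.79458 → (1.248, 2.838).
With 95% confidence, each one-unit increase in living area is associated with a change of between 1.248 and 2.838 $1000s in house sale price.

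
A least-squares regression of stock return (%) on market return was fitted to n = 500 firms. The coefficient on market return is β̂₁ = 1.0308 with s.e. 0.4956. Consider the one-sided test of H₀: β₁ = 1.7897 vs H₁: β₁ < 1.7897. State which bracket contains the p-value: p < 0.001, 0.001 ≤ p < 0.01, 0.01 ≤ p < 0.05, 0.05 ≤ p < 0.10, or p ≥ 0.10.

0.05 ≤ p < 0.10

t = (1.0308 − 1.7897) / 0.4956 = -1.531.
df = n − 2 = 500 − 2 = 498.
One-sided p = P(T_{498} < t) ≈ 0.0632.
So 0.05 ≤ p < 0.10.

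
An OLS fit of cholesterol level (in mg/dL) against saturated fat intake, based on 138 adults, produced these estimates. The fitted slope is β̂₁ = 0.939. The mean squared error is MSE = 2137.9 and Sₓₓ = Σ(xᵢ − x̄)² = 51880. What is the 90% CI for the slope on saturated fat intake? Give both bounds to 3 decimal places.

SE(β̂₁) = √(MSE/Sₓₓ) = √(2137.9/51880) = 0.202999.
df = n − 2 = 136.
t* = t_{0.05, 136} = 1.656135.
Margin = t* × SE = 1.656135 × 0.202999 = 0.33619.
CI: 0.939 ± 0.33619 → (0.603, 1.275).
With 90% confidence, each one-unit increase in saturated fat intake is associated with a change of between 0.603 and 1.275 mg/dL in cholesterol level.

(0.603, 1.275)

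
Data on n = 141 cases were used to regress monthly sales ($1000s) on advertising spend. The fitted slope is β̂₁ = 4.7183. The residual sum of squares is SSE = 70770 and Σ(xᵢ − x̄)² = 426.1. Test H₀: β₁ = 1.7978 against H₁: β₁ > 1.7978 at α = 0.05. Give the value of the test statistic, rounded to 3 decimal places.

MSE = SSE/(n − 2) = 70770/139 = 509.137.
SE(β̂₁) = √(MSE/Sₓₓ) = √(509.137/426.1) = 1.0931.
t = (4.7183 − 1.7978) / 1.0931 = 2.672.
df = n − 2 = 139.
One-sided p ≈ 0.0042, which is < 0.05, so reject H₀.
There is evidence that the true slope on advertising spend exceeds 1.7978 $1000s per unit.

t = 2.672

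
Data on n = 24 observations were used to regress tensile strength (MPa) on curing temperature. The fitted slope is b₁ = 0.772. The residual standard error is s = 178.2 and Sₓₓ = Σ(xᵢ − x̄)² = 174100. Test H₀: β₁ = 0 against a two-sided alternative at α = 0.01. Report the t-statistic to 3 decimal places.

t = 1.808

SE(b₁) = s/√Sₓₓ = 178.2/√174100 = 0.427079.
t = 0.772 / 0.427079 = 1.808.
df = n − 2 = 22.
Two-sided p ≈ 0.0844, which is ≥ 0.01, so fail to reject H₀.
The data do not give significant evidence of an association between curing temperature and tensile strength.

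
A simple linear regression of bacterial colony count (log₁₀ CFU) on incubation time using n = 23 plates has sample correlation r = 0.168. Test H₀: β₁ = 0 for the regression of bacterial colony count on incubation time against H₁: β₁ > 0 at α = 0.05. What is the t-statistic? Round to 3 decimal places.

t = r·√(n − 2)/√(1 − r²) = 0.168·√21/√0.971776 = 0.781.
df = n − 2 = 21.
One-sided p ≈ 0.2218, which is ≥ 0.05, so fail to reject H₀.
The data do not give significant evidence of a linear association between incubation time and bacterial colony count.

t = 0.781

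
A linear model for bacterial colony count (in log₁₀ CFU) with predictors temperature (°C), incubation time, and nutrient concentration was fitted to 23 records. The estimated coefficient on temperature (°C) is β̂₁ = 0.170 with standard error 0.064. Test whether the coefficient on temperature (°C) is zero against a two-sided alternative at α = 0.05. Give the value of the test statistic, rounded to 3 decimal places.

t = 2.656

H₀: β₁ = 0 vs H₁: β₁ ≠ 0.
t = (β̂₁ − β₁⁰)/SE = 0.170 / 0.064 = 2.656.
df = n − k − 1 = 23 − 3 − 1 = 19.
Two-sided p ≈ 0.0156, which is < 0.05, so reject H₀.
There is evidence that temperature (°C) is associated with bacterial colony count, holding the other predictors fixed.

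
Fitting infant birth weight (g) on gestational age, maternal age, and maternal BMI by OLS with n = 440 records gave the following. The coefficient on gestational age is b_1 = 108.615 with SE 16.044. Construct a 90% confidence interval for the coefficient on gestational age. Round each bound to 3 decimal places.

df = n − k − 1 = 440 − 3 − 1 = 436.
t* = t_{0.05, 436} = 1.648356.
Margin = t* × SE = 1.648356 × 16.044 = 26.44622.
CI: 108.615 ± 26.44622 → (82.169, 135.061).
With 90% confidence, each one-unit increase in gestational age is associated with a change of between 82.169 and 135.061 g in infant birth weight, holding the other predictors fixed.

(82.169, 135.061)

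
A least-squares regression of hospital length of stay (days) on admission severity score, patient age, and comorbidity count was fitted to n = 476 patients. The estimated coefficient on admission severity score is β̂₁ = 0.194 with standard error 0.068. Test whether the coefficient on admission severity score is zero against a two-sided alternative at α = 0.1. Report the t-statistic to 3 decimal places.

H₀: β₁ = 0 vs H₁: β₁ ≠ 0.
t = (β̂₁ − β₁⁰)/SE = 0.194 / 0.068 = 2.853.
df = n − k − 1 = 476 − 3 − 1 = 472.
Two-sided p ≈ 0.0045, which is < 0.1, so reject H₀.
There is evidence that admission severity score is associated with hospital length of stay, holding the other predictors fixed.

t = 2.853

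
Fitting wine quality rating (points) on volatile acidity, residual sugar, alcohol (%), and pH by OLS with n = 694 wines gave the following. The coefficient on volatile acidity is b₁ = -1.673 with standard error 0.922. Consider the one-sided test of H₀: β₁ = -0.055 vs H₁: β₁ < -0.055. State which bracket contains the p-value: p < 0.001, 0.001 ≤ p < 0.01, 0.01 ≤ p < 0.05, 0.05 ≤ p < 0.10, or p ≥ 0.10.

t = (-1.673 − (-0.055)) / 0.922 = -1.755.
df = n − k − 1 = 694 − 4 − 1 = 689.
One-sided p = P(T_{689} < t) ≈ 0.0399.
So 0.01 ≤ p < 0.05.

0.01 ≤ p < 0.05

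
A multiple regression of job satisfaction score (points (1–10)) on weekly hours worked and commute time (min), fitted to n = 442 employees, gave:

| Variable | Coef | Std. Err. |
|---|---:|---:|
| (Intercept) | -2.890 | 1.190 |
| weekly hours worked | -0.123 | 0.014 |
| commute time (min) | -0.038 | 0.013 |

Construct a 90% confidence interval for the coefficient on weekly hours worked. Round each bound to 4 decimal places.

(-0.1461, -0.0999)

Read off: b = -0.123, SE = 0.014 for weekly hours worked.
df = n − k − 1 = 442 − 2 − 1 = 439.
t* = t_{0.05, 439} = 1.648332.
Margin = t* × SE = 1.648332 × 0.014 = 0.023077.
CI: -0.123 ± 0.023077 → (-0.1461, -0.0999).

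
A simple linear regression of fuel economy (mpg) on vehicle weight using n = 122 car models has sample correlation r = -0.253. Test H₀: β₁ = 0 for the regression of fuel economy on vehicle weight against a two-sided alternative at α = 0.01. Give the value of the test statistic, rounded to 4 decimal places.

t = r·√(n − 2)/√(1 − r²) = -0.253·√120/√0.935991 = -2.8647.
df = n − 2 = 120.
Two-sided p ≈ 0.0049, which is < 0.01, so reject H₀.
There is evidence of a linear association between vehicle weight and fuel economy.

t = -2.8647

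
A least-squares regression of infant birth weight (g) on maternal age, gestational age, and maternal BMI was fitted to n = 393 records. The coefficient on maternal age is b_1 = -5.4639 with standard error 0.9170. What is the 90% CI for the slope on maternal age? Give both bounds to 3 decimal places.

df = n − k − 1 = 393 − 3 − 1 = 389.
t* = t_{0.05, 389} = 1.64878.
Margin = t* × SE = 1.64878 × 0.9170 = 1.51193.
CI: -5.4639 ± 1.51193 → (-6.976, -3.952).
With 90% confidence, each one-unit increase in maternal age is associated with a change of between -6.976 and -3.952 g in infant birth weight, holding the other predictors fixed.

(-6.976, -3.952)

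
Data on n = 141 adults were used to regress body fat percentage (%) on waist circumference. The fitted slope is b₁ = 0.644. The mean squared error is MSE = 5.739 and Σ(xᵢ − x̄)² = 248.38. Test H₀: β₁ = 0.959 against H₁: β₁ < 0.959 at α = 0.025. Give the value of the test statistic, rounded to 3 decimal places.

t = -2.072

SE(b₁) = √(MSE/Sₓₓ) = √(5.739/248.38) = 0.152006.
t = (0.644 − 0.959) / 0.152006 = -2.072.
df = n − 2 = 139.
One-sided p ≈ 0.0200, which is < 0.025, so reject H₀.
There is evidence that the true slope on waist circumference is below 0.959 % per unit.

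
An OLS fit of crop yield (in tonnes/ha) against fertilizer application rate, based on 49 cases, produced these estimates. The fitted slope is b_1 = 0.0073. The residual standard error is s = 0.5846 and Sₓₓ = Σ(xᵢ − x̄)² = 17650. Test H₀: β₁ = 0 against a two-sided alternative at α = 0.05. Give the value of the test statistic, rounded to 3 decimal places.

SE(b_1) = s/√Sₓₓ = 0.5846/√17650 = 0.00440034.
t = 0.0073 / 0.00440034 = 1.659.
df = n − 2 = 47.
Two-sided p ≈ 0.1038, which is ≥ 0.05, so fail to reject H₀.
The data do not give significant evidence of an association between fertilizer application rate and crop yield.

t = 1.659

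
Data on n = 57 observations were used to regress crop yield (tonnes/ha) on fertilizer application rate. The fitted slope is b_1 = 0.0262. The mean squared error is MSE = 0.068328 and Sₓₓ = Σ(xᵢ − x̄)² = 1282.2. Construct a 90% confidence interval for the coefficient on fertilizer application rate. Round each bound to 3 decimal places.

(0.014, 0.038)

SE(b_1) = √(MSE/Sₓₓ) = √(0.068328/1282.2) = 0.00729998.
df = n − 2 = 55.
t* = t_{0.05, 55} = 1.673034.
Margin = t* × SE = 1.673034 × 0.00729998 = 0.01221.
CI: 0.0262 ± 0.01221 → (0.014, 0.038).
With 90% confidence, each one-unit increase in fertilizer application rate is associated with a change of between 0.014 and 0.038 tonnes/ha in crop yield.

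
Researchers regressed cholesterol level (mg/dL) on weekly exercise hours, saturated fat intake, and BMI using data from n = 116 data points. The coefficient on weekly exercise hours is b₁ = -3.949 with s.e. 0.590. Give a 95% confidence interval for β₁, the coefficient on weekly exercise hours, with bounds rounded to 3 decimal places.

df = n − k − 1 = 116 − 3 − 1 = 112.
t* = t_{0.025, 112} = 1.981372.
Margin = t* × SE = 1.981372 × 0.590 = 1.16901.
CI: -3.949 ± 1.16901 → (-5.118, -2.780).
With 95% confidence, each one-unit increase in weekly exercise hours is associated with a change of between -5.118 and -2.780 mg/dL in cholesterol level, holding the other predictors fixed.

(-5.118, -2.780)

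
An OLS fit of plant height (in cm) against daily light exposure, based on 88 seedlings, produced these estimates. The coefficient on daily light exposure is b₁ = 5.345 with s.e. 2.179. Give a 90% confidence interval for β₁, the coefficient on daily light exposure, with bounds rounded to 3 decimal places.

df = n − 2 = 88 − 2 = 86.
t* = t_{0.05, 86} = 1.662765.
Margin = t* × SE = 1.662765 × 2.179 = 3.62317.
CI: 5.345 ± 3.62317 → (1.722, 8.968).
With 90% confidence, each one-unit increase in daily light exposure is associated with a change of between 1.722 and 8.968 cm in plant height.

(1.722, 8.968)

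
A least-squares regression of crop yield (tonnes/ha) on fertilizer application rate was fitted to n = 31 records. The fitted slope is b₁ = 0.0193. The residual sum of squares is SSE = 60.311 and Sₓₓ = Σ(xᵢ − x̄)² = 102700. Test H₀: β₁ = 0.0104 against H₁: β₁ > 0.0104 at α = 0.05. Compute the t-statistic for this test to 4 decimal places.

MSE = SSE/(n − 2) = 60.311/29 = 2.07969.
SE(b₁) = √(MSE/Sₓₓ) = √(2.07969/102700) = 0.00450002.
t = (0.0193 − 0.0104) / 0.00450002 = 1.9778.
df = n − 2 = 29.
One-sided p ≈ 0.0288, which is < 0.05, so reject H₀.
There is evidence that the true slope on fertilizer application rate exceeds 0.0104 tonnes/ha per unit.

t = 1.9778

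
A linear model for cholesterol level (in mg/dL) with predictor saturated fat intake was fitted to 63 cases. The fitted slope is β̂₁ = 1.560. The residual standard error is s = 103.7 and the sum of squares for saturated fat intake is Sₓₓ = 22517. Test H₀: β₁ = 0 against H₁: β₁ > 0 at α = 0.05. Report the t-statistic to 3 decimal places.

t = 2.257

SE(β̂₁) = s/√Sₓₓ = 103.7/√22517 = 0.691072.
t = 1.560 / 0.691072 = 2.257.
df = n − 2 = 61.
One-sided p ≈ 0.0138, which is < 0.05, so reject H₀.
There is evidence that the true slope on saturated fat intake is positive.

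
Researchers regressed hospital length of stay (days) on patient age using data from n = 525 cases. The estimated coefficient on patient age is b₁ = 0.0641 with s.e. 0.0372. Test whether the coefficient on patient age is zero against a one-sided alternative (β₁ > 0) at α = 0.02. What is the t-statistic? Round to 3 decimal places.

H₀: β₁ = 0 vs H₁: β₁ > 0.
t = (b₁ − β₁⁰)/SE = 0.0641 / 0.0372 = 1.723.
df = n − 2 = 525 − 2 = 523.
One-sided p ≈ 0.0427, which is ≥ 0.02, so fail to reject H₀.
The data do not give significant evidence that the true slope on patient age is positive.

t = 1.723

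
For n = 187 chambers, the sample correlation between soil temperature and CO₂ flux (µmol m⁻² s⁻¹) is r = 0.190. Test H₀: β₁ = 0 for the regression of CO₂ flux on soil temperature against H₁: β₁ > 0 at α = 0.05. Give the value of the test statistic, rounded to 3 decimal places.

t = r·√(n − 2)/√(1 − r²) = 0.190·√185/√0.9639 = 2.632.
df = n − 2 = 185.
One-sided p ≈ 0.0046, which is < 0.05, so reject H₀.
There is evidence of a linear association between soil temperature and CO₂ flux.

t = 2.632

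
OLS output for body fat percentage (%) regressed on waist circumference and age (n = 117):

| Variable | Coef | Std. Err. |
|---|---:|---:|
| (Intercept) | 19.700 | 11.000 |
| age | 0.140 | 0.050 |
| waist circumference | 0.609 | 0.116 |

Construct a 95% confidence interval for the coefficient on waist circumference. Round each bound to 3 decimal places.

(0.379, 0.839)

Read off: b = 0.609, SE = 0.116 for waist circumference.
df = n − k − 1 = 117 − 2 − 1 = 114.
t* = t_{0.025, 114} = 1.980992.
Margin = t* × SE = 1.980992 × 0.116 = 0.22980.
CI: 0.609 ± 0.22980 → (0.379, 0.839).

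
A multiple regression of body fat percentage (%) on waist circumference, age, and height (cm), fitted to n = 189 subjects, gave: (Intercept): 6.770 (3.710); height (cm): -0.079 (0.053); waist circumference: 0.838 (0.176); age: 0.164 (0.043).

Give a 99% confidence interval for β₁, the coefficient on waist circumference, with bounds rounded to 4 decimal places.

(0.3799, 1.2961)

Read off: b = 0.838, SE = 0.176 for waist circumference.
df = n − k − 1 = 189 − 3 − 1 = 185.
t* = t_{0.005, 185} = 2.602665.
Margin = t* × SE = 2.602665 × 0.176 = 0.458069.
CI: 0.838 ± 0.458069 → (0.3799, 1.2961).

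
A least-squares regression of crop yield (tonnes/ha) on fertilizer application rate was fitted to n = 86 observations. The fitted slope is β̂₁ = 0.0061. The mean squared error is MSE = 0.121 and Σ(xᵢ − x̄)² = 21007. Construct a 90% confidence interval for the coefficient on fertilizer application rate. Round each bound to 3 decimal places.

SE(β̂₁) = √(MSE/Sₓₓ) = √(0.121/21007) = 0.0024.
df = n − 2 = 84.
t* = t_{0.05, 84} = 1.663197.
Margin = t* × SE = 1.663197 × 0.0024 = 0.00399.
CI: 0.0061 ± 0.00399 → (0.002, 0.010).
With 90% confidence, each one-unit increase in fertilizer application rate is associated with a change of between 0.002 and 0.010 tonnes/ha in crop yield.

(0.002, 0.010)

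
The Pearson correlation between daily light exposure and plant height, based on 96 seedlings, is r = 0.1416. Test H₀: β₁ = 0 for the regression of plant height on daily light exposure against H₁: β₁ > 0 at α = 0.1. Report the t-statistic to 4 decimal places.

t = 1.3868

t = r·√(n − 2)/√(1 − r²) = 0.1416·√94/√0.979949 = 1.3868.
df = n − 2 = 94.
One-sided p ≈ 0.0844, which is < 0.1, so reject H₀.
There is evidence of a linear association between daily light exposure and plant height.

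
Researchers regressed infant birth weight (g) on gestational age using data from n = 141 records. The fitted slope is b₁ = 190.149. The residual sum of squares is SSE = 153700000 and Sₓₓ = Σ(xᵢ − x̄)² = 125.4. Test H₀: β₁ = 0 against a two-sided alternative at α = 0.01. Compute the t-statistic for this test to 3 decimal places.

MSE = SSE/(n − 2) = 153700000/139 = 1.10576e+06.
SE(b₁) = √(MSE/Sₓₓ) = √(1.10576e+06/125.4) = 93.9033.
t = 190.149 / 93.9033 = 2.025.
df = n − 2 = 139.
Two-sided p ≈ 0.0448, which is ≥ 0.01, so fail to reject H₀.
The data do not give significant evidence of an association between gestational age and infant birth weight.

t = 2.025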